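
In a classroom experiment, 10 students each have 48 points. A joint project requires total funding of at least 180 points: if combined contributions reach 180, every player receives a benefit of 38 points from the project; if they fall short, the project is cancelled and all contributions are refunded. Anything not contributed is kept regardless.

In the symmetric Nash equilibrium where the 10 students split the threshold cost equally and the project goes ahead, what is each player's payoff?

68 points

Equal share of the threshold: 180/10 = 18.
At this profile no one gains by cutting their contribution: any cut drops the total below 180, the project is cancelled, contributions are refunded, and the deviator ends with 48, which is less than 48 − 18 + 38 = 68. Contributing more than 18 just wastes the excess. So contributing exactly 18 is a best response.
Each player's payoff: 48 − 18 + 38 = 68.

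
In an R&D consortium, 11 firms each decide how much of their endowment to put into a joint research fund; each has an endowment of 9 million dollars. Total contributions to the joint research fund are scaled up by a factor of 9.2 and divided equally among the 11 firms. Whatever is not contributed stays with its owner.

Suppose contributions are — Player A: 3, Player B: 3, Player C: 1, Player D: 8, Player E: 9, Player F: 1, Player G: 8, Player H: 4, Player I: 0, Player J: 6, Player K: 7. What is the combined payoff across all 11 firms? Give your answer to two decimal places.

Total contributed: 3 + 3 + 1 + 8 + 9 + 1 + 8 + 4 + 0 + 6 + 7 = 50; total kept: 11 × 9 − 50 = 49.
The joint research fund pays out 9.2 × 50 = 460.00 in aggregate.
Group total = 49 + 460.00 = 509.00.

509.00 million dollars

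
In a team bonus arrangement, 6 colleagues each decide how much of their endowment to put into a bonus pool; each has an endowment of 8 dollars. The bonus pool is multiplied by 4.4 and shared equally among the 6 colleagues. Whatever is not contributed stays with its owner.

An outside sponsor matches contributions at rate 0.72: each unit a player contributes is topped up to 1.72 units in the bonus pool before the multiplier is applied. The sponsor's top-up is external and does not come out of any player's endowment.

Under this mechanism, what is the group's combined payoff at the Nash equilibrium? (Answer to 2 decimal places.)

Under the mechanism each unit contributed yields 4.4 × 1.72 / 6 = 1.2613 back to its contributor per unit of net cost, which exceeds 1, making full contribution the dominant choice for everyone.
So the Nash equilibrium is full contribution by all 6; the group earns 4.4 × 1.72 × 48 = 363.26.

363.26 dollars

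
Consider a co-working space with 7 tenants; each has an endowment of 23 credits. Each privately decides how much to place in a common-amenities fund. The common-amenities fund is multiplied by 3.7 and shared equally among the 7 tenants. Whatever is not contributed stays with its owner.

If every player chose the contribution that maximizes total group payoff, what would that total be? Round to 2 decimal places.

595.70 credits

Each contributed unit returns 3.700 to the group as a whole (0.5286 to each of 7 players), which exceeds 1, so the social optimum is full contribution: group total = 3.700 × 161 = 595.70.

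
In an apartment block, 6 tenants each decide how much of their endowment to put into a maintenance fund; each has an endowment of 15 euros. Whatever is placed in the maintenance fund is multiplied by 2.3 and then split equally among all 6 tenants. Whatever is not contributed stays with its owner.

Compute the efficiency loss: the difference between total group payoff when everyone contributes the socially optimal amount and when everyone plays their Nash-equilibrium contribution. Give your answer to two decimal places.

117.00 euros

Each contributed unit returns 2.3/6 = 0.3833 to its contributor — below 1 — so contributing 0 is dominant for every player. At the Nash equilibrium everyone keeps their 15, and the group total is 6 × 15 = 90.
Each contributed unit returns 2.300 to the group as a whole (0.3833 to each of 6 players), which exceeds 1, so the social optimum is full contribution: group total = 2.300 × 90 = 207.00.
Efficiency loss = 207.00 − 90 = 117.00.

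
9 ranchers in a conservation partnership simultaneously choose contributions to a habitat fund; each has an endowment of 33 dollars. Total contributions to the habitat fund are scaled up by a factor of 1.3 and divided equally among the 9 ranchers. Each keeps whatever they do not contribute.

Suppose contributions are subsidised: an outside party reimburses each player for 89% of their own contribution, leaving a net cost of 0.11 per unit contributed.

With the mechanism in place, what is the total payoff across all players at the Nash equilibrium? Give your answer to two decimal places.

650.43 dollars

Under the mechanism each unit contributed yields (1.3/9) / 0.11 = 1.3131 back to its contributor per unit of net cost, which exceeds 1, making full contribution the dominant choice for everyone.
At the Nash equilibrium everyone contributes 33. Group total payoff = 9 × (33 × 0.89 + 1.3 × 33) = 650.43.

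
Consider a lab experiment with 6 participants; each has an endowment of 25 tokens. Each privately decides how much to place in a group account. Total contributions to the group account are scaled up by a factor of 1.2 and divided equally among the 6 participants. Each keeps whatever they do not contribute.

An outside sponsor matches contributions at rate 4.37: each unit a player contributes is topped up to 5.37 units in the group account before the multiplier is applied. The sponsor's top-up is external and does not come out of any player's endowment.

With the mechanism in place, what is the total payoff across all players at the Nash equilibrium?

966.60 tokens

With the mechanism, a contributed unit returns 1.2 × 5.37 / 6 = 1.0740 per unit of net cost to the contributor — now above 1 — so contributing fully is weakly dominant for every player.
At the Nash equilibrium everyone contributes 25. Group total payoff = 1.2 × 5.37 × 150 = 966.60.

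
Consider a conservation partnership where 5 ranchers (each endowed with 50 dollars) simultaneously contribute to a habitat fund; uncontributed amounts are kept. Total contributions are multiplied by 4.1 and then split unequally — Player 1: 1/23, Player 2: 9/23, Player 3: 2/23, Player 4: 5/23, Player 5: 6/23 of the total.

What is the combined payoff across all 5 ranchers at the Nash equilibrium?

560.00 dollars

Player j's private return per contributed unit is 4.1 × (j's share). Contributing is weakly dominant for j when that share is at least 1/4.1 = 0.2439, and contributing 0 is dominant otherwise.
Player 2 and Player 5 clear that bar, contributing 50 each; the remaining 3 contribute 0. Total contributed: 100.
The habitat fund pays out 4.1 × 100 = 410.00 in total (split across the unequal shares, but the aggregate is all that matters for the group sum).
The 3 free-riders keep 50 each, adding 150. Group total = 150 + 410.00 = 560.00.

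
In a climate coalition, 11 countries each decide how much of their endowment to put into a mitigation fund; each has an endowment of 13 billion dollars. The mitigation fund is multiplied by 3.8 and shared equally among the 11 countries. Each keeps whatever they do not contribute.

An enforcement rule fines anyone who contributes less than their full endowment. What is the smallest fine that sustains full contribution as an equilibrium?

8.51 billion dollars

Given the others contribute fully, the best deviation is to contribute 0 (any partial contribution still incurs the fine and gives up units whose private return 0.3455 is below 1).
Deviating from 13 to 0 saves 13 billion dollars but forfeits the deviator's share of the drop in the mitigation fund: 3.8/11 × 13 = 4.49.
So the deviation gain is 13 − 4.49 = 8.51, and the fine must be at least 8.51 billion dollars to wipe it out.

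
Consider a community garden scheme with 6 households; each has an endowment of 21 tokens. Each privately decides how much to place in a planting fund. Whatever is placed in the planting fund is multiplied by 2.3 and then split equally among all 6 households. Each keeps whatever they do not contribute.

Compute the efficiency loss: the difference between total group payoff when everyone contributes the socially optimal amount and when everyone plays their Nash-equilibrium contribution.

Each contributed unit returns 2.3/6 = 0.3833 to its contributor — below 1 — so contributing 0 is dominant for every player. At the Nash equilibrium everyone keeps their 21, and the group total is 6 × 21 = 126.
Each contributed unit returns 2.300 to the group as a whole (0.3833 to each of 6 players), which exceeds 1, so the social optimum is full contribution: group total = 2.300 × 126 = 289.80.
Efficiency loss = 289.80 − 126 = 163.80.

163.80 tokens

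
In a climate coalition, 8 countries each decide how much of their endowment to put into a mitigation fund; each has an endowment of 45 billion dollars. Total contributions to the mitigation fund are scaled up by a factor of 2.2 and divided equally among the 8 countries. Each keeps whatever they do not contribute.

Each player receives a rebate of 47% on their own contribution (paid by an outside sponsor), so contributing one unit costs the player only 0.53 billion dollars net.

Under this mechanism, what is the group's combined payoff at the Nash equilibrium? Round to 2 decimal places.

The effective private return is (2.2/8) / 0.53 = 0.5189, which is still under 1, so the mechanism doesn't change anyone's dominant strategy: zero contribution.
Everyone keeps their endowment and the group total is 8 × 45 = 360.

360.00 billion dollars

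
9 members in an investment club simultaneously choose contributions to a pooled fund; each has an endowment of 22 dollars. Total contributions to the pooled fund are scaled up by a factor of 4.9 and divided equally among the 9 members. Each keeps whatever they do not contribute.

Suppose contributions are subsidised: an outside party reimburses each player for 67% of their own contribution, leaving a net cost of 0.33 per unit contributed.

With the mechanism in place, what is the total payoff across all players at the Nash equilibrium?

The effective private return per unit is now (4.9/9) / 0.33 = 1.6498 > 1, so every player's dominant strategy flips to full contribution.
So the Nash equilibrium is full contribution by all 9; the group earns 9 × (22 × 0.67 + 4.9 × 22) = 1102.86.

1102.86 dollars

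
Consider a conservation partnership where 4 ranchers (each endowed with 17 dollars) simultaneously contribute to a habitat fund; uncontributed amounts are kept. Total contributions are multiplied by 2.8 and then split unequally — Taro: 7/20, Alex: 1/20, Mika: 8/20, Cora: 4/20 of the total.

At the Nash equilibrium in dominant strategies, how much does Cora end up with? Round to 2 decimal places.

26.52 dollars

For player j, contributing a unit is worthwhile iff 2.8 × (j's share) ≥ 1, i.e. iff j's share is at least 0.3571.
Only Mika (8/20) clears that bar, contributing 17; the remaining 3 contribute 0. Total contributed: 17.
Cora keeps 17 and receives 2.8 × 17 × 4/20 = 9.52 from the habitat fund, for a payoff of 26.52.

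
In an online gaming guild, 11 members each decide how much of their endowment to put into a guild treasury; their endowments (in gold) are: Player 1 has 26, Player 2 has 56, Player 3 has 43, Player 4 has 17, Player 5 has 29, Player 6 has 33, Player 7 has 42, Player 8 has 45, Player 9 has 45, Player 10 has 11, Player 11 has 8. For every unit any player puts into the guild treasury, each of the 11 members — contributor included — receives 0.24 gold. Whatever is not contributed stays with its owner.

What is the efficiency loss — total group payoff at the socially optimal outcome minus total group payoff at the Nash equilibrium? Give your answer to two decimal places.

582.20 gold

The private return per contributed unit is 0.24 < 1 for everyone, so the Nash equilibrium is zero contribution and the group total is Σ E_j = 26 + 56 + 43 + 17 + 29 + 33 + 42 + 45 + 45 + 11 + 8 = 355.
Each contributed unit returns 2.640 to the group, so the social optimum is full contribution by everyone: group total = 2.640 × 355 = 937.20.
Efficiency loss = (2.640 − 1) × 355 = 582.20.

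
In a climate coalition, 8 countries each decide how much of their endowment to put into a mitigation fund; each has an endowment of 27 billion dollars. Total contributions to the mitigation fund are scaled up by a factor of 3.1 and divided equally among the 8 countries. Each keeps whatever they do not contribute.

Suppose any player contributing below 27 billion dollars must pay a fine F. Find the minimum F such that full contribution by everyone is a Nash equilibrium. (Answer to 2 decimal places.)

Given the others contribute fully, the best deviation is to contribute 0 (any partial contribution still incurs the fine and gives up units whose private return 0.3875 is below 1).
Deviating from 27 to 0 saves 27 billion dollars but forfeits the deviator's share of the drop in the mitigation fund: 3.1/8 × 27 = 10.46.
So the deviation gain is 27 − 10.46 = 16.54, and the fine must be at least 16.54 billion dollars to wipe it out.

16.54 billion dollars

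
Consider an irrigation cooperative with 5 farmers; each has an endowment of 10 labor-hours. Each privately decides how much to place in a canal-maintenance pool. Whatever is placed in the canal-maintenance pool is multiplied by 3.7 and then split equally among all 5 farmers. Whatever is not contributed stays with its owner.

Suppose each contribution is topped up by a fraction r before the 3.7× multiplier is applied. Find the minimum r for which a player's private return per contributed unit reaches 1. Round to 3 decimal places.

With matching at rate r, one contributed unit becomes (1 + r) in the canal-maintenance pool and returns 3.7 × (1 + r) / 5 to the contributor.
Setting this equal to 1: 1 + r = 5/3.7 = 1.3514.
So the minimum matching rate is r = 1.3514 − 1 = 0.351.

0.351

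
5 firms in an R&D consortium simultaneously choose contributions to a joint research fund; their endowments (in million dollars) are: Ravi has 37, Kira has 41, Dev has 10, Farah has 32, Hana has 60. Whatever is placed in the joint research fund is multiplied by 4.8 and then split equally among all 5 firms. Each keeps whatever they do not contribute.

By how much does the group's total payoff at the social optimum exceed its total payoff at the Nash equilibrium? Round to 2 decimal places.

684.00 million dollars

The private return per contributed unit is 4.8/5 = 0.9600 < 1 for every player regardless of endowment, so the Nash equilibrium is zero contribution and the group total is Σ E_j = 37 + 41 + 10 + 32 + 60 = 180.
Each contributed unit returns 4.800 to the group, so the social optimum is full contribution by everyone: group total = 4.800 × 180 = 864.00.
Efficiency loss = (4.800 − 1) × 180 = 684.00.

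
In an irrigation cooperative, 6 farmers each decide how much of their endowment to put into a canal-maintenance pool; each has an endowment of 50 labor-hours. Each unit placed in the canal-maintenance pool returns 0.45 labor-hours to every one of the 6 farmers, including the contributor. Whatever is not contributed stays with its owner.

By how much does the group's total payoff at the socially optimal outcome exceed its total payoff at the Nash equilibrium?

The private return per contributed unit is 0.45 < 1, so contributing 0 is dominant for every player. At the Nash equilibrium everyone keeps their 50, and the group total is 6 × 50 = 300.
Each contributed unit returns 2.700 to the group as a whole (0.45 to each of 6 players), which exceeds 1, so the social optimum is full contribution: group total = 2.700 × 300 = 810.00.
Efficiency loss = 810.00 − 300 = 510.00.

510.00 labor-hours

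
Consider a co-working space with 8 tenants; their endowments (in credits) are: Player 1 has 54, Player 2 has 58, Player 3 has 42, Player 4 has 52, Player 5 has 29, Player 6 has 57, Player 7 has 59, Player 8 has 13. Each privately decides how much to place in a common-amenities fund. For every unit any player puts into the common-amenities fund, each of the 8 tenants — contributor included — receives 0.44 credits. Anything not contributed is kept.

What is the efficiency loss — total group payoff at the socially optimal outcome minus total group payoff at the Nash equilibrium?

917.28 credits

The private return per contributed unit is 0.44 < 1 for everyone, so the Nash equilibrium is zero contribution and the group total is Σ E_j = 54 + 58 + 42 + 52 + 29 + 57 + 59 + 13 = 364.
Each contributed unit returns 3.520 to the group, so the social optimum is full contribution by everyone: group total = 3.520 × 364 = 1281.28.
Efficiency loss = (3.520 − 1) × 364 = 917.28.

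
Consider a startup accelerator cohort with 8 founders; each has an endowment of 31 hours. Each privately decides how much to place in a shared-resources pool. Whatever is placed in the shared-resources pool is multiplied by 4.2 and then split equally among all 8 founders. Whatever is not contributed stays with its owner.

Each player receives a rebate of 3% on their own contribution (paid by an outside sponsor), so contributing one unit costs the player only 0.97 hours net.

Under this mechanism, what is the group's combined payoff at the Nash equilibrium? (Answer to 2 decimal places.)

The effective private return is (4.2/8) / 0.97 = 0.5412, which is still under 1, so the mechanism doesn't change anyone's dominant strategy: zero contribution.
At the Nash equilibrium no one contributes; group total payoff = 8 × 31 = 248.

248.00 hours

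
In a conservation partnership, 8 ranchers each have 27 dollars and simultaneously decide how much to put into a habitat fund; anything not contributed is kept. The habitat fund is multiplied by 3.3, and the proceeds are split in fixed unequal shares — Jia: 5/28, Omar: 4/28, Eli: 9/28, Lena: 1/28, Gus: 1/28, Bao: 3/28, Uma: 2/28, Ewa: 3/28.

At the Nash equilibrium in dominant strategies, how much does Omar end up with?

Each unit j contributes comes back to j as 3.3 × (j's share), so j prefers to contribute only if that share exceeds 1/3.3 = 0.3030; otherwise keeping the unit dominates.
The only share above 0.3030 is Eli's 9/28, contributing 27; the remaining 7 contribute 0. Total contributed: 27.
Omar keeps 27 and receives 3.3 × 27 × 4/28 = 12.73 from the habitat fund, for a payoff of 39.73.

39.73 dollars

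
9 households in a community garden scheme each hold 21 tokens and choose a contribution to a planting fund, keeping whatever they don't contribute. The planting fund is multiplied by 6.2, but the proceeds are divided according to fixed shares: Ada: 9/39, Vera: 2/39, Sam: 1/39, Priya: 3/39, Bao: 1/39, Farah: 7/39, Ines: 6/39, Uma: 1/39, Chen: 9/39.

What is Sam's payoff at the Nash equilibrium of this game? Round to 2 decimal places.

A player with share s gets back 6.2·s per unit contributed, so full contribution is dominant for anyone with s > 1/6.2 = 0.1613 and zero contribution is dominant for anyone below.
Ada, Farah and Chen clear that bar, contributing 21 each; the remaining 6 contribute 0. Total contributed: 63.
Sam keeps 21 and receives 6.2 × 63 × 1/39 = 10.02 from the planting fund, for a payoff of 31.02.

31.02 tokens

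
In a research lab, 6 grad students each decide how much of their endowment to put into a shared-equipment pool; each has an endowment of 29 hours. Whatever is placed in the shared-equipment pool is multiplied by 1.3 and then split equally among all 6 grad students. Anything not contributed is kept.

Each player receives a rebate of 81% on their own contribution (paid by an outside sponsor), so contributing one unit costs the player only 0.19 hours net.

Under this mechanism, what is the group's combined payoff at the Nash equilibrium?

367.14 hours

The effective private return per unit is now (1.3/6) / 0.19 = 1.1404 > 1, so every player's dominant strategy flips to full contribution.
So the Nash equilibrium is full contribution by all 6; the group earns 6 × (29 × 0.81 + 1.3 × 29) = 367.14.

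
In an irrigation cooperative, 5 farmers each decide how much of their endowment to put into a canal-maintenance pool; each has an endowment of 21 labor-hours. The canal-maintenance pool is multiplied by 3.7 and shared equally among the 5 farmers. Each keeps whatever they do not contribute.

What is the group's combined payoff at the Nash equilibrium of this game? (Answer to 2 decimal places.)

Each contributed unit returns 3.7/5 = 0.7400 to its contributor — below 1 — so contributing 0 is dominant for every player. At the Nash equilibrium everyone keeps their 21, and the group total is 5 × 21 = 105.

105.00 labor-hours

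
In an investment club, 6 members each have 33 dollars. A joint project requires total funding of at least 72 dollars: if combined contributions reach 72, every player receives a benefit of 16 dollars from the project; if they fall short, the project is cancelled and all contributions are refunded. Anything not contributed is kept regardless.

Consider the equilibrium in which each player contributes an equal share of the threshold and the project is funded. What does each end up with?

37 dollars

Equal share of the threshold: 72/6 = 12.
At this profile no one gains by cutting their contribution: any cut drops the total below 72, the project is cancelled, contributions are refunded, and the deviator ends with 33, which is less than 33 − 12 + 16 = 37. Contributing more than 12 just wastes the excess. So contributing exactly 12 is a best response.
Each player's payoff: 33 − 12 + 16 = 37.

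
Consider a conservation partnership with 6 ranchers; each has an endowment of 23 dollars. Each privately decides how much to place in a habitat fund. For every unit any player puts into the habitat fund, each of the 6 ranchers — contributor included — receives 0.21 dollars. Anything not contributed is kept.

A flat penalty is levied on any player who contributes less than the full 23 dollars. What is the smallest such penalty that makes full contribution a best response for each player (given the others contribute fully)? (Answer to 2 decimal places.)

18.17 dollars

Given the others contribute fully, the best deviation is to contribute 0 (any partial contribution still incurs the fine and gives up units whose private return 0.21 is below 1).
Deviating from 23 to 0 saves 23 dollars but forfeits the deviator's share of the drop in the habitat fund: 0.21 × 23 = 4.83.
So the deviation gain is 23 − 4.83 = 18.17, and the fine must be at least 18.17 dollars to wipe it out.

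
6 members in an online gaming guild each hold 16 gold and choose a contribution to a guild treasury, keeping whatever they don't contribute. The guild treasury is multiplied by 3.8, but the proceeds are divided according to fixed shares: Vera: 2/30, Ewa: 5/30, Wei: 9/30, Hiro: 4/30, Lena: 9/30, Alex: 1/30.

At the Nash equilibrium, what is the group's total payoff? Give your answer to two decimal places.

For player j, contributing a unit is worthwhile iff 3.8 × (j's share) ≥ 1, i.e. iff j's share is at least 0.2632.
Wei and Lena clear that bar, contributing 16 each; the remaining 4 contribute 0. Total contributed: 32.
The guild treasury pays out 3.8 × 32 = 121.60 in total (split across the unequal shares, but the aggregate is all that matters for the group sum).
The 4 free-riders keep 16 each, adding 64. Group total = 64 + 121.60 = 185.60.

185.60 gold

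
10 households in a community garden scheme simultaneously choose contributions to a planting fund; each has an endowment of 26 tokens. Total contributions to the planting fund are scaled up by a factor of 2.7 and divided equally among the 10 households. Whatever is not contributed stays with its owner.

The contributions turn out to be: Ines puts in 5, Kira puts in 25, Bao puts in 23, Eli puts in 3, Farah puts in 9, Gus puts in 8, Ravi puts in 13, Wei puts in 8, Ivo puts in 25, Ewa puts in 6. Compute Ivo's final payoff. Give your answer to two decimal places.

Total contributed: 5 + 25 + 23 + 3 + 9 + 8 + 13 + 8 + 25 + 6 = 125.
Each receives 2.7 × 125 / 10 = 33.75 from the planting fund.
Ivo keeps 26 − 25 = 1, so Ivo's payoff is 1 + 33.75 = 34.75.

34.75 tokens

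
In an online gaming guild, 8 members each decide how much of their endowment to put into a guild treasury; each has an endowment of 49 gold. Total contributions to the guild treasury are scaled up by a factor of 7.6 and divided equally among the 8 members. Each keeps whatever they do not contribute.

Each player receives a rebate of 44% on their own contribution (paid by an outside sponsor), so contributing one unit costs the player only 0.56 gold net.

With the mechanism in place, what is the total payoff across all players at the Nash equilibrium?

3151.68 gold

The effective private return per unit is now (7.6/8) / 0.56 = 1.6964 > 1, so every player's dominant strategy flips to full contribution.
So the Nash equilibrium is full contribution by all 8; the group earns 8 × (49 × 0.44 + 7.6 × 49) = 3151.68.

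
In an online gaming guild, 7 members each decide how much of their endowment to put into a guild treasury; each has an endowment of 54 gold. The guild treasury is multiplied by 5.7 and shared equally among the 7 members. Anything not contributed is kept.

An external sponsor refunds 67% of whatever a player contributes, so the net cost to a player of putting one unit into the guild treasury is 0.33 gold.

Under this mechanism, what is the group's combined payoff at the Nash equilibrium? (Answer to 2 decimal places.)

The effective private return per unit is now (5.7/7) / 0.33 = 2.4675 > 1, so every player's dominant strategy flips to full contribution.
At the Nash equilibrium everyone contributes 54. Group total payoff = 7 × (54 × 0.67 + 5.7 × 54) = 2407.86.

2407.86 gold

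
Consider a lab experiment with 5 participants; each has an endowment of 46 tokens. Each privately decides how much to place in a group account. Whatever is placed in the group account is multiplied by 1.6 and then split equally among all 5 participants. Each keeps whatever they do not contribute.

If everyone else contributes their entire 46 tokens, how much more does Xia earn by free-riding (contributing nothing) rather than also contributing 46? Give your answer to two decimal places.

31.28 tokens

Switching from a contribution of 46 to 0 lets Xia keep an extra 46 tokens, but lowers the group account by 46, which costs Xia their own share of that drop: 1.6/5 × 46 = 14.72.
Net gain = 46 − 14.72 = 31.28. The private return per contributed unit (0.3200) is below 1, so free-riding is indeed the best response regardless of what the others do.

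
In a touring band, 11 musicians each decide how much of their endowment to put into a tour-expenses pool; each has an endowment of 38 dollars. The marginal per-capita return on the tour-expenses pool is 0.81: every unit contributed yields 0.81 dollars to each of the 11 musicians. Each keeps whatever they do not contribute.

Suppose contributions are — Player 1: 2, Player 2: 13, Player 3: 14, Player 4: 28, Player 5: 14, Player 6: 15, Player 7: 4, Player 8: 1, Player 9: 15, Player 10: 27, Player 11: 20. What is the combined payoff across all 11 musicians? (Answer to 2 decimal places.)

1628.23 dollars

Total contributed: 2 + 13 + 14 + 28 + 14 + 15 + 4 + 1 + 15 + 27 + 20 = 153; total kept: 11 × 38 − 153 = 265.
The tour-expenses pool pays out 0.81 × 11 × 153 = 1363.23 in aggregate.
Group total = 265 + 1363.23 = 1628.23.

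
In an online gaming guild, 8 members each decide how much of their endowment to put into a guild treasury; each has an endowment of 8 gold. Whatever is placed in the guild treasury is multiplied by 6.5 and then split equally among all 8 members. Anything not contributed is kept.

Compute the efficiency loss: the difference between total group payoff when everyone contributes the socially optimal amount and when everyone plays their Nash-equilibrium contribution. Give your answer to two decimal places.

352.00 gold

Each contributed unit returns 6.5/8 = 0.8125 to its contributor — below 1 — so contributing 0 is dominant for every player. At the Nash equilibrium everyone keeps their 8, and the group total is 8 × 8 = 64.
Each contributed unit returns 6.500 to the group as a whole (0.8125 to each of 8 players), which exceeds 1, so the social optimum is full contribution: group total = 6.500 × 64 = 416.00.
Efficiency loss = 416.00 − 64 = 352.00.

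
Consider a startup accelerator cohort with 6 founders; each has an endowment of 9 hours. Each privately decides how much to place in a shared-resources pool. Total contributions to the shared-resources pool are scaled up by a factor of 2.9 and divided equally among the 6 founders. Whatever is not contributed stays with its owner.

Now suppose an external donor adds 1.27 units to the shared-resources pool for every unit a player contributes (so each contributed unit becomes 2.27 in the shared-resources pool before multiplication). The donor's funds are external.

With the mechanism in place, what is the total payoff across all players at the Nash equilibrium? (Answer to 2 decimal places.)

The effective private return per unit is now 2.9 × 2.27 / 6 = 1.0972 > 1, so every player's dominant strategy flips to full contribution.
At the Nash equilibrium everyone contributes 9. Group total payoff = 2.9 × 2.27 × 54 = 355.48.

355.48 hours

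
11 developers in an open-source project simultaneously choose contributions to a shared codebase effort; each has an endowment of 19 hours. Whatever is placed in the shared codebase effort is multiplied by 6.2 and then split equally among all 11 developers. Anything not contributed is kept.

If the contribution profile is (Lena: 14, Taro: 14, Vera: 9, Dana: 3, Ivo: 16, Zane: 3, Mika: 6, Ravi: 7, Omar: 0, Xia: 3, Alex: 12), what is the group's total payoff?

661.40 hours

Total contributed: 14 + 14 + 9 + 3 + 16 + 3 + 6 + 7 + 0 + 3 + 12 = 87; total kept: 11 × 19 − 87 = 122.
The shared codebase effort pays out 6.2 × 87 = 539.40 in aggregate.
Group total = 122 + 539.40 = 661.40.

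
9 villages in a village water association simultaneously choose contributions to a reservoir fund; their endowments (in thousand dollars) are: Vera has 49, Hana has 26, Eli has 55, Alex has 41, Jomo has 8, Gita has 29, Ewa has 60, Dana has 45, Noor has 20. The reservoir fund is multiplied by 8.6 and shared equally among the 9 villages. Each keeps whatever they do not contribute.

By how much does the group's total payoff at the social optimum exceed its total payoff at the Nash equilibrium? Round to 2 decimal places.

2530.80 thousand dollars

The private return per contributed unit is 8.6/9 = 0.9556 < 1 for every player regardless of endowment, so the Nash equilibrium is zero contribution and the group total is Σ E_j = 49 + 26 + 55 + 41 + 8 + 29 + 60 + 45 + 20 = 333.
Each contributed unit returns 8.600 to the group, so the social optimum is full contribution by everyone: group total = 8.600 × 333 = 2863.80.
Efficiency loss = (8.600 − 1) × 333 = 2530.80.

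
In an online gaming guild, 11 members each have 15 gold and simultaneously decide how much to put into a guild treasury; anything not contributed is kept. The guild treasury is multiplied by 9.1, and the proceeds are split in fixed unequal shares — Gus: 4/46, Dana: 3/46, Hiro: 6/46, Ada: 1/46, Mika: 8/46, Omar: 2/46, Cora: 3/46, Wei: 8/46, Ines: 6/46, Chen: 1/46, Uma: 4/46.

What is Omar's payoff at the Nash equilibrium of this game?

38.74 gold

Each unit j contributes comes back to j as 9.1 × (j's share), so j prefers to contribute only if that share exceeds 1/9.1 = 0.1099; otherwise keeping the unit dominates.
Hiro, Mika, Wei and Ines clear that bar, contributing 15 each; the remaining 7 contribute 0. Total contributed: 60.
Omar keeps 15 and receives 9.1 × 60 × 2/46 = 23.74 from the guild treasury, for a payoff of 38.74.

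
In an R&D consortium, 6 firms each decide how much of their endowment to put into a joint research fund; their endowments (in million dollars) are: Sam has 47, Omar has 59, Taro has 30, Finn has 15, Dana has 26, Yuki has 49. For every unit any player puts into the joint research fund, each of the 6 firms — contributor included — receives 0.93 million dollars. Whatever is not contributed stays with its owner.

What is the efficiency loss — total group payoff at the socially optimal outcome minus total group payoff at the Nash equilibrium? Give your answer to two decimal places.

1035.08 million dollars

The private return per contributed unit is 0.93 < 1 for everyone, so the Nash equilibrium is zero contribution and the group total is Σ E_j = 47 + 59 + 30 + 15 + 26 + 49 = 226.
Each contributed unit returns 5.580 to the group, so the social optimum is full contribution by everyone: group total = 5.580 × 226 = 1261.08.
Efficiency loss = (5.580 − 1) × 226 = 1035.08.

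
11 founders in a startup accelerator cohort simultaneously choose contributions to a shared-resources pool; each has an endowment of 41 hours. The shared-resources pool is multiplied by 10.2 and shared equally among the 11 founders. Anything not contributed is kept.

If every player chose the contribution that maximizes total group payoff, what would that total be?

4600.20 hours

Each contributed unit returns 10.200 to the group as a whole (0.9273 to each of 11 players), which exceeds 1, so the social optimum is full contribution: group total = 10.200 × 451 = 4600.20.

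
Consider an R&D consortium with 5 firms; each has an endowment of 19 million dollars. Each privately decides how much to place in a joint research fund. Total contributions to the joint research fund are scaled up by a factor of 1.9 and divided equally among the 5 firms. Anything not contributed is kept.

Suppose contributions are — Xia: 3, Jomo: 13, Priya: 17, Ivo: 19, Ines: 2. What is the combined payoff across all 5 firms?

Total contributed: 3 + 13 + 17 + 19 + 2 = 54; total kept: 5 × 19 − 54 = 41.
The joint research fund pays out 1.9 × 54 = 102.60 in aggregate.
Group total = 41 + 102.60 = 143.60.

143.60 million dollars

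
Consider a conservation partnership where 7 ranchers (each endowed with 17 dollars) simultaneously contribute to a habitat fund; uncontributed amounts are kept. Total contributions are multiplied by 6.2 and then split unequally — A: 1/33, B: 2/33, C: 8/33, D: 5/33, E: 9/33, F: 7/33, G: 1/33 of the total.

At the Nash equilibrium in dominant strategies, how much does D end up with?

64.91 dollars

Each unit j contributes comes back to j as 6.2 × (j's share), so j prefers to contribute only if that share exceeds 1/6.2 = 0.1613; otherwise keeping the unit dominates.
C, E and F are above the threshold, contributing 17 each; the remaining 4 contribute 0. Total contributed: 51.
D keeps 17 and receives 6.2 × 51 × 5/33 = 47.91 from the habitat fund, for a payoff of 64.91.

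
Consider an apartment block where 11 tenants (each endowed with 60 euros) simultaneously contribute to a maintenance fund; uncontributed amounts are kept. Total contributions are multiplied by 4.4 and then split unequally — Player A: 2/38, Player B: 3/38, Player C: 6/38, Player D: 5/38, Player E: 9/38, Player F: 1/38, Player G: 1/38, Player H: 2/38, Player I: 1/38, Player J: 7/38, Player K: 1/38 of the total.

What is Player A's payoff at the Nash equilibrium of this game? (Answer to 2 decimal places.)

73.89 euros

Each unit j contributes comes back to j as 4.4 × (j's share), so j prefers to contribute only if that share exceeds 1/4.4 = 0.2273; otherwise keeping the unit dominates.
Player E alone (share 9/38) is above the threshold, contributing 60; the remaining 10 contribute 0. Total contributed: 60.
Player A keeps 60 and receives 4.4 × 60 × 2/38 = 13.89 from the maintenance fund, for a payoff of 73.89.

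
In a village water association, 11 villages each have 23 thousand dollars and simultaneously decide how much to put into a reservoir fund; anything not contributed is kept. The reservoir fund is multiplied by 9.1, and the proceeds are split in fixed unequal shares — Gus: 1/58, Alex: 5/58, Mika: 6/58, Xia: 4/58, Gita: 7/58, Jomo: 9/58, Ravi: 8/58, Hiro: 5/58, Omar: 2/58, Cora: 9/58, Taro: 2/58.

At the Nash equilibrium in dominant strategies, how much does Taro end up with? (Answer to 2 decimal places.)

Player j's private return per contributed unit is 9.1 × (j's share). Contributing is weakly dominant for j when that share is at least 1/9.1 = 0.1099, and contributing 0 is dominant otherwise.
Gita, Jomo, Ravi and Cora clear that bar, contributing 23 each; the remaining 7 contribute 0. Total contributed: 92.
Taro keeps 23 and receives 9.1 × 92 × 2/58 = 28.87 from the reservoir fund, for a payoff of 51.87.

51.87 thousand dollars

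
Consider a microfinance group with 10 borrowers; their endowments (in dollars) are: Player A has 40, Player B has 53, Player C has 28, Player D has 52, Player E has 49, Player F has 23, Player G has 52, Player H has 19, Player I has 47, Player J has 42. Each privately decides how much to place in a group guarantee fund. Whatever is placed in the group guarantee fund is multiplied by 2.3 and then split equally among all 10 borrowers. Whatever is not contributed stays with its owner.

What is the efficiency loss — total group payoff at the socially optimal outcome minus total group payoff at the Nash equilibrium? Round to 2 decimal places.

526.50 dollars

The private return per contributed unit is 2.3/10 = 0.2300 < 1 for every player regardless of endowment, so the Nash equilibrium is zero contribution and the group total is Σ E_j = 40 + 53 + 28 + 52 + 49 + 23 + 52 + 19 + 47 + 42 = 405.
Each contributed unit returns 2.300 to the group, so the social optimum is full contribution by everyone: group total = 2.300 × 405 = 931.50.
Efficiency loss = (2.300 − 1) × 405 = 526.50.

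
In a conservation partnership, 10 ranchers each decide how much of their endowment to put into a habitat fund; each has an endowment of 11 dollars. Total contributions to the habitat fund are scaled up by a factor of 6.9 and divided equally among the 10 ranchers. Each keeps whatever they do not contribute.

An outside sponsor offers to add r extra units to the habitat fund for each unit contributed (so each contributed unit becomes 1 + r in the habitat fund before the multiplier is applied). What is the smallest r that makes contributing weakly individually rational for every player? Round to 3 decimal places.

0.449

With matching at rate r, one contributed unit becomes (1 + r) in the habitat fund and returns 6.9 × (1 + r) / 10 to the contributor.
Setting this equal to 1: 1 + r = 10/6.9 = 1.4493.
So the minimum matching rate is r = 1.4493 − 1 = 0.449.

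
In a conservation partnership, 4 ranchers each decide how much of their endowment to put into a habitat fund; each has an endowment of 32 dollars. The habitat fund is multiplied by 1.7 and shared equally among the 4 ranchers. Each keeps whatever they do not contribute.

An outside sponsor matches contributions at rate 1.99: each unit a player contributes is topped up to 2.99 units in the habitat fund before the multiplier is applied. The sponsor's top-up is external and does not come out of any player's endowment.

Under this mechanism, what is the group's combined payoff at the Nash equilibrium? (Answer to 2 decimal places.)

650.62 dollars

The effective private return per unit is now 1.7 × 2.99 / 4 = 1.2708 > 1, so every player's dominant strategy flips to full contribution.
At the Nash equilibrium everyone contributes 32. Group total payoff = 1.7 × 2.99 × 128 = 650.62.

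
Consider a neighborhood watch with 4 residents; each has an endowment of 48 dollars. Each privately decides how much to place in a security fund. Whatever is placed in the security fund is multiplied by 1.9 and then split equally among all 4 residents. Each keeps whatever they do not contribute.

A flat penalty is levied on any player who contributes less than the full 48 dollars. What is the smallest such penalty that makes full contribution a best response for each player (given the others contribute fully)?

Given the others contribute fully, the best deviation is to contribute 0 (any partial contribution still incurs the fine and gives up units whose private return 0.4750 is below 1).
Deviating from 48 to 0 saves 48 dollars but forfeits the deviator's share of the drop in the security fund: 1.9/4 × 48 = 22.80.
So the deviation gain is 48 − 22.80 = 25.20, and the fine must be at least 25.20 dollars to wipe it out.

25.20 dollars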